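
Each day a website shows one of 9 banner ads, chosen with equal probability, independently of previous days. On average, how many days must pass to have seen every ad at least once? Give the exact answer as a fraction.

7129/280

After i distinct types are collected, each trial gives a new one with probability (9−i)/9, so the expected wait for the next new type is 9/(9−i).
E = 9/9 + 9/8 + 9/7 + 9/6 + 9/5 + 9/4 + 9/3 + 9/2 + 9/1 = 7129/280.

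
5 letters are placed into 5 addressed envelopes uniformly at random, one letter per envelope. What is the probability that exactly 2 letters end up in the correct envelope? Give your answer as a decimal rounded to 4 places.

Choose which 2 of the 5 are fixed: C(5,2) = 10 ways.
The remaining 3 must have no fixed point: D(3) = 2.
P = 10·2/120 = 1/6 ≈ 0.1667.

0.1667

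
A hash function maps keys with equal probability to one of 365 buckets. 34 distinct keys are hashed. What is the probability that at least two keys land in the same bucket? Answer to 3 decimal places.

It's easier to compute the probability that all 34 are distinct.
P(all distinct) = 365/365 · 364/365 · ··· · 332/365 ≈ 0.205.
So the probability of at least one match is 1 − 0.205 = 0.795.

0.795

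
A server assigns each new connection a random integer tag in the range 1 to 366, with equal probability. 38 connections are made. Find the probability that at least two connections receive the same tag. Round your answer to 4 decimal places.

0.8633

It's easier to compute the probability that all 38 are distinct.
P(all distinct) = 366/366 · 365/366 · ··· · 329/366 ≈ 0.1367.
So the probability of at least one match is 1 − 0.1367 = 0.8633.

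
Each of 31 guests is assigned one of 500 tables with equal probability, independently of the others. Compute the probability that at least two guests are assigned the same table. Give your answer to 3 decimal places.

It's easier to compute the probability that all 31 are distinct.
P(all distinct) = 500/500 · 499/500 · ··· · 470/500 ≈ 0.387.
So the probability of at least one match is 1 − 0.387 = 0.613.

0.613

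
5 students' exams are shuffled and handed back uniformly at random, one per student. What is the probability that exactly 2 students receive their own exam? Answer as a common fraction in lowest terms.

Choose which 2 of the 5 are fixed: C(5,2) = 10 ways.
The remaining 3 must have no fixed point: D(3) = 2.
P = 10·2/120 = 1/6.

1/6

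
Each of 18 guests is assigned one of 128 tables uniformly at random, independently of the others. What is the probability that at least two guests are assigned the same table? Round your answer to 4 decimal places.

0.7146

It's easier to compute the probability that all 18 are distinct.
P(all distinct) = 128/128 · 127/128 · ··· · 111/128 ≈ 0.2854.
So the probability of at least one match is 1 − 0.2854 = 0.7146.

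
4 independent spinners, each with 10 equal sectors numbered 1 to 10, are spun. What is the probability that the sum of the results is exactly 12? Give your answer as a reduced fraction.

There are 10^4 = 10000 equally likely outcomes.
The number of ordered 4-tuples from {1,…,10} summing to 12 is 165.
P(sum = 12) = 165/10000 = 33/2000.

33/2000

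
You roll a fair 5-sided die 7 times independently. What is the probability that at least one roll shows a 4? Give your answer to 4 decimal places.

P(no roll shows a 4) = (4/5)^7 ≈ 0.2097.
P(at least one) = 1 − 0.2097 = 0.7903.

0.7903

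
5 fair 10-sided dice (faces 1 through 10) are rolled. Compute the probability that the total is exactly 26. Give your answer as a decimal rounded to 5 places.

There are 10^5 = 100000 equally likely outcomes.
The number of ordered 5-tuples from {1,…,10} summing to 26 is 5875.
P(sum = 26) = 5875/100000 = 47/800 ≈ 0.05875.

0.05875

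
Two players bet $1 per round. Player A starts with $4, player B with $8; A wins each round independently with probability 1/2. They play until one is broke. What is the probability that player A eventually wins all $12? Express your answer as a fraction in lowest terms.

1/3

With a fair step, P(i) = ½P(i−1) + ½P(i+1) with P(0)=0, P(12)=1 has the linear solution P(i) = i/12.
P(4) = 4/12 = 1/3.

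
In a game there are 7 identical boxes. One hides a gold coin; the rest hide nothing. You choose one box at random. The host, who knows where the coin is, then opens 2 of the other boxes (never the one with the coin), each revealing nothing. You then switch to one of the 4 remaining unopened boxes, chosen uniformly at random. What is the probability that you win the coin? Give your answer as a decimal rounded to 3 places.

0.214

Your original box holds the coin with probability 1/7, so the other 6 collectively hold it with probability 6/7.
The host can always find 2 empty boxes to open, so the reveals don't change that 6/7; it is now spread over the 4 remaining unopened boxes.
P(win by switching) = (6/7) · (1/4) = 3/14 ≈ 0.214.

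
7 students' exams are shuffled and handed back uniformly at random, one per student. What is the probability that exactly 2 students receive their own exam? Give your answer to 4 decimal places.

Choose which 2 of the 7 are fixed: C(7,2) = 21 ways.
The remaining 5 must have no fixed point: D(5) = 44.
P = 21·44/5040 = 11/60 ≈ 0.1833.

0.1833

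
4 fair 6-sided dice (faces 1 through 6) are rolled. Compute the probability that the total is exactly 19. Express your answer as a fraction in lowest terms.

There are 6^4 = 1296 equally likely outcomes.
The number of ordered 4-tuples from {1,…,6} summing to 19 is 56.
P(sum = 19) = 56/1296 = 7/162.

7/162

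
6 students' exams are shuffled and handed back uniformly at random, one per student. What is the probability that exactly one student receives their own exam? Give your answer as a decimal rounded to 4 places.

0.3667

Choose which one is fixed: C(6,1) = 6 ways.
The remaining 5 must have no fixed point: D(5) = 44.
P = 6·44/720 = 11/30 ≈ 0.3667.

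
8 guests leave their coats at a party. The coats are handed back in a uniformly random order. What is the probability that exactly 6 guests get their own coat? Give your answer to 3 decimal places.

Choose which 6 of the 8 are fixed: C(8,6) = 28 ways.
The remaining 2 must have no fixed point: D(2) = 1.
P = 28·1/40320 = 1/1440 ≈ 0.001.

0.001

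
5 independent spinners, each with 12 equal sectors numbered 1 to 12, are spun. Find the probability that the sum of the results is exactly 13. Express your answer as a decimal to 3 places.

There are 12^5 = 248832 equally likely outcomes.
The number of ordered 5-tuples from {1,…,12} summing to 13 is 495.
P(sum = 13) = 495/248832 = 55/27648 ≈ 0.002.

0.002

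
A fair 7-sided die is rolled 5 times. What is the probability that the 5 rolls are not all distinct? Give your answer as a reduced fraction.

2041/2401

P(all 5 different) = 7/7 · 6/7 · ··· · 3/7 = 360/2401.
P(at least two equal) = 1 − 360/2401 = 2041/2401.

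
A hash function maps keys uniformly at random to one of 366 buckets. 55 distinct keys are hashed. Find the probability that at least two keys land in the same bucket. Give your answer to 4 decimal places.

It's easier to compute the probability that all 55 are distinct.
P(all distinct) = 366/366 · 365/366 · ··· · 312/366 ≈ 0.0139.
So the probability of at least one match is 1 − 0.0139 = 0.9861.

0.9861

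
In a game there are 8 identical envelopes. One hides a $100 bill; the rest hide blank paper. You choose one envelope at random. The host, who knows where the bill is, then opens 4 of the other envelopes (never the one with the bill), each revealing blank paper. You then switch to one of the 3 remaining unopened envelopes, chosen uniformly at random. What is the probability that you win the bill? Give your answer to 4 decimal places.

Your original envelope holds the bill with probability 1/8, so the other 7 collectively hold it with probability 7/8.
The host can always find 4 empty envelopes to open, so the reveals don't change that 7/8; it is now spread over the 3 remaining unopened envelopes.
P(win by switching) = (7/8) · (1/3) = 7/24 ≈ 0.2917.

0.2917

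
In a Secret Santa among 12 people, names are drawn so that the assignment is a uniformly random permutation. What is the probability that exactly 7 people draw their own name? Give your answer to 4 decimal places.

Choose which 7 of the 12 are fixed: C(12,7) = 792 ways.
The remaining 5 must have no fixed point: D(5) = 44.
P = 792·44/479001600 = 11/151200 ≈ 0.0001.

0.0001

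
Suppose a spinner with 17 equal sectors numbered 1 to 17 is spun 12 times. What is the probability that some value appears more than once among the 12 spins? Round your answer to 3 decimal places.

P(all 12 different) = 17/17 · 16/17 · ··· · 6/17 ≈ 0.005.
P(at least two equal) = 1 − 0.005 = 0.995.

0.995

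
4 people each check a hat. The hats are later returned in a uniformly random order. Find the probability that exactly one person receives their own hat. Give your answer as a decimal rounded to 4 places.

0.3333

Choose which one is fixed: C(4,1) = 4 ways.
The remaining 3 must have no fixed point: D(3) = 2.
P = 4·2/24 = 1/3 ≈ 0.3333.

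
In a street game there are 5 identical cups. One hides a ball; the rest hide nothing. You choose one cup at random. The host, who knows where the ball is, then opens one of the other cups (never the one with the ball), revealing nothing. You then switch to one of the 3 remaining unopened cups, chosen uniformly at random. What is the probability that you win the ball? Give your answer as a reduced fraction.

4/15

Your original cup holds the ball with probability 1/5, so the other 4 collectively hold it with probability 4/5.
The host can always find an empty cup to open, so this doesn't change that 4/5; it is now spread over the 3 remaining unopened cups.
P(win by switching) = (4/5) · (1/3) = 4/15.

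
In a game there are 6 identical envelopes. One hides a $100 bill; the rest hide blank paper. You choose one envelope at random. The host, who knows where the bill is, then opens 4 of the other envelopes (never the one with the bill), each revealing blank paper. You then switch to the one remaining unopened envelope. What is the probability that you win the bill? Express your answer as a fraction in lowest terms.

Your original envelope holds the bill with probability 1/6, so the other 5 collectively hold it with probability 5/6.
The host can always find 4 empty envelopes to open, so the reveals don't change that 5/6; it is now spread over the 1 remaining unopened envelope.
P(win by switching) = (5/6) · (1/1) = 5/6.

5/6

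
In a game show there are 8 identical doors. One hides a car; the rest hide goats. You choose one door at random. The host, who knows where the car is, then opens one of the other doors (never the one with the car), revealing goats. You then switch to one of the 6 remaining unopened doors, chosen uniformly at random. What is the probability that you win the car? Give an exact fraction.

Your original door holds the car with probability 1/8, so the other 7 collectively hold it with probability 7/8.
The host can always find an empty door to open, so this doesn't change that 7/8; it is now spread over the 6 remaining unopened doors.
P(win by switching) = (7/8) · (1/6) = 7/48.

7/48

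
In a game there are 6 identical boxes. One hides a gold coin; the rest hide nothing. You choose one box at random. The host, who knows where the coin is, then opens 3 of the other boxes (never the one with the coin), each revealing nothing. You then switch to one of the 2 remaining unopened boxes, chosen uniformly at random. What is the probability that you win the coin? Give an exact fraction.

5/12

Your original box holds the coin with probability 1/6, so the other 5 collectively hold it with probability 5/6.
The host can always find 3 empty boxes to open, so the reveals don't change that 5/6; it is now spread over the 2 remaining unopened boxes.
P(win by switching) = (5/6) · (1/2) = 5/12.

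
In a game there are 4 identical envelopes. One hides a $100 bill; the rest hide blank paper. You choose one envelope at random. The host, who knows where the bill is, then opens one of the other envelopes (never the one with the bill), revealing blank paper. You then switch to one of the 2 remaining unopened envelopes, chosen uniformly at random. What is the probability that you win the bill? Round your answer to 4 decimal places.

Your original envelope holds the bill with probability 1/4, so the other 3 collectively hold it with probability 3/4.
The host can always find an empty envelope to open, so this doesn't change that 3/4; it is now spread over the 2 remaining unopened envelopes.
P(win by switching) = (3/4) · (1/2) = 3/8 ≈ 0.3750.

0.3750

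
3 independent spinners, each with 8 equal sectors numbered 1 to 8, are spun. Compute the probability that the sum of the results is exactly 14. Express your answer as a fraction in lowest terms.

There are 8^3 = 512 equally likely outcomes.
The number of ordered 3-tuples from {1,…,8} summing to 14 is 48.
P(sum = 14) = 48/512 = 3/32.

3/32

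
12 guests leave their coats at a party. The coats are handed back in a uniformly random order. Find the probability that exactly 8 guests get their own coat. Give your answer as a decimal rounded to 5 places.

Choose which 8 of the 12 are fixed: C(12,8) = 495 ways.
The remaining 4 must have no fixed point: D(4) = 9.
P = 495·9/479001600 = 1/107520 ≈ 0.00001.

0.00001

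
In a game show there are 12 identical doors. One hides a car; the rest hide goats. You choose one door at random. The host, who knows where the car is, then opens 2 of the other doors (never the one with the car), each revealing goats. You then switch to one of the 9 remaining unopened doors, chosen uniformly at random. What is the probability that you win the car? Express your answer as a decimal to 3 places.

Your original door holds the car with probability 1/12, so the other 11 collectively hold it with probability 11/12.
The host can always find 2 empty doors to open, so the reveals don't change that 11/12; it is now spread over the 9 remaining unopened doors.
P(win by switching) = (11/12) · (1/9) = 11/108 ≈ 0.102.

0.102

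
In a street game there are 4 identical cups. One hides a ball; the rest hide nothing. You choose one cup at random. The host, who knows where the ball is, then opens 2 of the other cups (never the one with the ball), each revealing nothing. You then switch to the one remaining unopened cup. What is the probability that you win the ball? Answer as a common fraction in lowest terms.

3/4

Your original cup holds the ball with probability 1/4, so the other 3 collectively hold it with probability 3/4.
The host can always find 2 empty cups to open, so the reveals don't change that 3/4; it is now spread over the 1 remaining unopened cup.
P(win by switching) = (3/4) · (1/1) = 3/4.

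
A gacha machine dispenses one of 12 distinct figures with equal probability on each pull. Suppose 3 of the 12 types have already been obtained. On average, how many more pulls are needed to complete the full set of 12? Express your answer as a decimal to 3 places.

Starting from 3 distinct types, each trial gives a new one with probability (12−i)/12 when i types are held, so the wait for the next new type is 12/(12−i).
E = 12/9 + 12/8 + 12/7 + 12/6 + 12/5 + 12/4 + 12/3 + 12/2 + 12/1 = 7129/210 ≈ 33.948.

33.948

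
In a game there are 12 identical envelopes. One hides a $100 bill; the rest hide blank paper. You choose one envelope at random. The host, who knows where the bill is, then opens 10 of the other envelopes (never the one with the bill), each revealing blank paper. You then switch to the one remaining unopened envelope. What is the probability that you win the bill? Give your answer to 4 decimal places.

Your original envelope holds the bill with probability 1/12, so the other 11 collectively hold it with probability 11/12.
The host can always find 10 empty envelopes to open, so the reveals don't change that 11/12; it is now spread over the 1 remaining unopened envelope.
P(win by switching) = (11/12) · (1/1) = 11/12 ≈ 0.9167.

0.9167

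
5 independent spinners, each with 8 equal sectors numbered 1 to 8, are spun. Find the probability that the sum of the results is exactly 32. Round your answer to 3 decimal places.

0.015

There are 8^5 = 32768 equally likely outcomes.
The number of ordered 5-tuples from {1,…,8} summing to 32 is 490.
P(sum = 32) = 490/32768 = 245/16384 ≈ 0.015.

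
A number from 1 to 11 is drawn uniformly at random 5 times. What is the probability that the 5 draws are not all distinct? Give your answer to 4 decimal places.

0.6558

P(all 5 different) = 11/11 · 10/11 · ··· · 7/11 ≈ 0.3442.
P(at least two equal) = 1 − 0.3442 = 0.6558.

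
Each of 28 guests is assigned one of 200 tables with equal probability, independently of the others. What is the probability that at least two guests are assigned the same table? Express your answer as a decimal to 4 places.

It's easier to compute the probability that all 28 are distinct.
P(all distinct) = 200/200 · 199/200 · ··· · 173/200 ≈ 0.1376.
So the probability of at least one match is 1 − 0.1376 = 0.8624.

0.8624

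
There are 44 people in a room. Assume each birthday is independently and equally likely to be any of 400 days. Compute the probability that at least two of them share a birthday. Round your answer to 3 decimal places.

It's easier to compute the probability that all 44 are distinct.
P(all distinct) = 400/400 · 399/400 · ··· · 357/400 ≈ 0.086.
So the probability of at least one match is 1 − 0.086 = 0.914.

0.914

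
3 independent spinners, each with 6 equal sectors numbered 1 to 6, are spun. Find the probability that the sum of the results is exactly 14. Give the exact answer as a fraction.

5/72

There are 6^3 = 216 equally likely outcomes.
The number of ordered 3-tuples from {1,…,6} summing to 14 is 15.
P(sum = 14) = 15/216 = 5/72.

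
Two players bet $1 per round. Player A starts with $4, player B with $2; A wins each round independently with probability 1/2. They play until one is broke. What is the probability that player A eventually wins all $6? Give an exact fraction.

With a fair step, P(i) = ½P(i−1) + ½P(i+1) with P(0)=0, P(6)=1 has the linear solution P(i) = i/6.
P(4) = 4/6 = 2/3.

2/3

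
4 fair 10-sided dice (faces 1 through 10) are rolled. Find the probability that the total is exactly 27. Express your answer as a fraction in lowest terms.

6/125

There are 10^4 = 10000 equally likely outcomes.
The number of ordered 4-tuples from {1,…,10} summing to 27 is 480.
P(sum = 27) = 480/10000 = 6/125.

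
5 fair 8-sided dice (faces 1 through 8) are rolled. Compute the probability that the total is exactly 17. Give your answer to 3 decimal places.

There are 8^5 = 32768 equally likely outcomes.
The number of ordered 5-tuples from {1,…,8} summing to 17 is 1470.
P(sum = 17) = 1470/32768 = 735/16384 ≈ 0.045.

0.045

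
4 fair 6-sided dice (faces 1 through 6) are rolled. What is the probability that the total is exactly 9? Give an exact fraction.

7/162

There are 6^4 = 1296 equally likely outcomes.
The number of ordered 4-tuples from {1,…,6} summing to 9 is 56.
P(sum = 9) = 56/1296 = 7/162.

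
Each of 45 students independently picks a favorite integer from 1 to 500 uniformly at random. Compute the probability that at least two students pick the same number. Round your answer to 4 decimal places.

0.8702

It's easier to compute the probability that all 45 are distinct.
P(all distinct) = 500/500 · 499/500 · ··· · 456/500 ≈ 0.1298.
So the probability of at least one match is 1 − 0.1298 = 0.8702.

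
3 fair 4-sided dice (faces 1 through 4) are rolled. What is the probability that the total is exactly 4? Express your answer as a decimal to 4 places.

0.0469

There are 4^3 = 64 equally likely outcomes.
The number of ordered 3-tuples from {1,…,4} summing to 4 is 3.
P(sum = 4) = 3/64 ≈ 0.0469.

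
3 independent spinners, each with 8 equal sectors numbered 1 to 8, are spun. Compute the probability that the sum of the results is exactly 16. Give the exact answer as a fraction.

There are 8^3 = 512 equally likely outcomes.
The number of ordered 3-tuples from {1,…,8} summing to 16 is 42.
P(sum = 16) = 42/512 = 21/256.

21/256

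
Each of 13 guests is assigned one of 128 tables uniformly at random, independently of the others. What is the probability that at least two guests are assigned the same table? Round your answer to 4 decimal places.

It's easier to compute the probability that all 13 are distinct.
P(all distinct) = 128/128 · 127/128 · ··· · 116/128 ≈ 0.5325.
So the probability of at least one match is 1 − 0.5325 = 0.4675.

0.4675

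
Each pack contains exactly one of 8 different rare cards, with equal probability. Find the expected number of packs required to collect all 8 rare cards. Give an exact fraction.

After i distinct types are collected, each trial gives a new one with probability (8−i)/8, so the expected wait for the next new type is 8/(8−i).
E = 8/8 + 8/7 + 8/6 + 8/5 + 8/4 + 8/3 + 8/2 + 8/1 = 761/35.

761/35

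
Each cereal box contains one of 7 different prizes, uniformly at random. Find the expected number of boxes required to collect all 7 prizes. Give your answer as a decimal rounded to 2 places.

18.15

After i distinct types are collected, each trial gives a new one with probability (7−i)/7, so the expected wait for the next new type is 7/(7−i).
E = 7/7 + 7/6 + 7/5 + 7/4 + 7/3 + 7/2 + 7/1 = 363/20 ≈ 18.15.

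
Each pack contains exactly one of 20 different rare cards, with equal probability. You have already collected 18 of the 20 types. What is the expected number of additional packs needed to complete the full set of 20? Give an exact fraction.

30

Starting from 18 distinct types, each trial gives a new one with probability (20−i)/20 when i types are held, so the wait for the next new type is 20/(20−i).
E = 20/2 + 20/1 = 30.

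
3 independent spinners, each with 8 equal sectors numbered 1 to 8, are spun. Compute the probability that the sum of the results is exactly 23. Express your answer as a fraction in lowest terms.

There are 8^3 = 512 equally likely outcomes.
The number of ordered 3-tuples from {1,…,8} summing to 23 is 3.
P(sum = 23) = 3/512.

3/512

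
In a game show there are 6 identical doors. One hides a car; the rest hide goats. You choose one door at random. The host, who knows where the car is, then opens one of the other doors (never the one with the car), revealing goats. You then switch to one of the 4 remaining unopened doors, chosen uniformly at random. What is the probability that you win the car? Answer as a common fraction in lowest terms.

Your original door holds the car with probability 1/6, so the other 5 collectively hold it with probability 5/6.
The host can always find an empty door to open, so this doesn't change that 5/6; it is now spread over the 4 remaining unopened doors.
P(win by switching) = (5/6) · (1/4) = 5/24.

5/24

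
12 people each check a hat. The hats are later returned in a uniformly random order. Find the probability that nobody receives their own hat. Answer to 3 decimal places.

0.368

This is the derangement probability: permutations of 12 with no fixed point.
D(12) = 12! · (1 − 1/1! + 1/2! − ··· + (−1)^12/12!) = 176214841.
P = 176214841/479001600 = 16019531/43545600 ≈ 0.368.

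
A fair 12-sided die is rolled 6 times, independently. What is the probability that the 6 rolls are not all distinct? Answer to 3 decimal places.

P(all 6 different) = 12/12 · 11/12 · ··· · 7/12 ≈ 0.223.
P(at least two equal) = 1 − 0.223 = 0.777.

0.777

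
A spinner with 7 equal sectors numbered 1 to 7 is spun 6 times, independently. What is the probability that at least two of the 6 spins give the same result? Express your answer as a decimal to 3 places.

P(all 6 different) = 7/7 · 6/7 · ··· · 2/7 ≈ 0.043.
P(at least two equal) = 1 − 0.043 = 0.957.

0.957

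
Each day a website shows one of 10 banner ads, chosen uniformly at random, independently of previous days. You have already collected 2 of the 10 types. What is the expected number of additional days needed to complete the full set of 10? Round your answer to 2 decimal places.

Starting from 2 distinct types, each trial gives a new one with probability (10−i)/10 when i types are held, so the wait for the next new type is 10/(10−i).
E = 10/8 + 10/7 + 10/6 + 10/5 + 10/4 + 10/3 + 10/2 + 10/1 = 761/28 ≈ 27.18.

27.18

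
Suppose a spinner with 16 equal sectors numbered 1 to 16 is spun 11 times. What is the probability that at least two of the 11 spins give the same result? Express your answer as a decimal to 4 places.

0.9901

P(all 11 different) = 16/16 · 15/16 · ··· · 6/16 ≈ 0.0099.
P(at least two equal) = 1 − 0.0099 = 0.9901.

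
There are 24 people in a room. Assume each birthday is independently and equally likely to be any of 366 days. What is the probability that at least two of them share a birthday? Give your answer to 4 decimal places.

0.5373

It's easier to compute the probability that all 24 are distinct.
P(all distinct) = 366/366 · 365/366 · ··· · 343/366 ≈ 0.4627.
So the probability of at least one match is 1 − 0.4627 = 0.5373.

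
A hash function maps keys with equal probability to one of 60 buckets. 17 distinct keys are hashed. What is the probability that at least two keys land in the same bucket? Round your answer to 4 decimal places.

0.9186

It's easier to compute the probability that all 17 are distinct.
P(all distinct) = 60/60 · 59/60 · ··· · 44/60 ≈ 0.0814.
So the probability of at least one match is 1 − 0.0814 = 0.9186.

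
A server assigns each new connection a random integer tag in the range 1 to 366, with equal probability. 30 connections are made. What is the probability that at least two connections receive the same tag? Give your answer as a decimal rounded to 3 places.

It's easier to compute the probability that all 30 are distinct.
P(all distinct) = 366/366 · 365/366 · ··· · 337/366 ≈ 0.295.
So the probability of at least one match is 1 − 0.295 = 0.705.

0.705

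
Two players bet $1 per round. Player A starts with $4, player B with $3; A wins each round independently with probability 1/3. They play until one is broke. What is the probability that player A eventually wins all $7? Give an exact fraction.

15/127

Let r = q/p = (2/3)/(1/3) = 2. The recurrence P(i) = p·P(i+1) + q·P(i−1) with P(0)=0, P(7)=1 gives P(i) = (1 − r^i)/(1 − r^7).
P(4) = (1 − (2)^4) / (1 − (2)^7) = 15/127.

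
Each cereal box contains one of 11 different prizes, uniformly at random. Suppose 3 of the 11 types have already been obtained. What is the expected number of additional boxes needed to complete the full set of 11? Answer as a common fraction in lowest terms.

8371/280

Starting from 3 distinct types, each trial gives a new one with probability (11−i)/11 when i types are held, so the wait for the next new type is 11/(11−i).
E = 11/8 + 11/7 + 11/6 + 11/5 + 11/4 + 11/3 + 11/2 + 11/1 = 8371/280.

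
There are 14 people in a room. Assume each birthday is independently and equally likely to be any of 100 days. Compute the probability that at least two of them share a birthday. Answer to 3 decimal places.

It's easier to compute the probability that all 14 are distinct.
P(all distinct) = 100/100 · 99/100 · ··· · 87/100 ≈ 0.385.
So the probability of at least one match is 1 − 0.385 = 0.615.

0.615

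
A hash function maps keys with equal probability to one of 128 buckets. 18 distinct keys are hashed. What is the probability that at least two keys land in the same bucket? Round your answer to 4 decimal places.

0.7146

It's easier to compute the probability that all 18 are distinct.
P(all distinct) = 128/128 · 127/128 · ··· · 111/128 ≈ 0.2854.
So the probability of at least one match is 1 − 0.2854 = 0.7146.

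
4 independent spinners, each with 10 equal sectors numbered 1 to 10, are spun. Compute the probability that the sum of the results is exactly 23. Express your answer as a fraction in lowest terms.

There are 10^4 = 10000 equally likely outcomes.
The number of ordered 4-tuples from {1,…,10} summing to 23 is 660.
P(sum = 23) = 660/10000 = 33/500.

33/500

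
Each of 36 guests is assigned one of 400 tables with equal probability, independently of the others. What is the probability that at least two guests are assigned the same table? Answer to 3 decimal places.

0.803

It's easier to compute the probability that all 36 are distinct.
P(all distinct) = 400/400 · 399/400 · ··· · 365/400 ≈ 0.197.
So the probability of at least one match is 1 − 0.197 = 0.803.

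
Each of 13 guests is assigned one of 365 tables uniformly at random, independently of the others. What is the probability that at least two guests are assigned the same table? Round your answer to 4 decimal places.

0.1944

It's easier to compute the probability that all 13 are distinct.
P(all distinct) = 365/365 · 364/365 · ··· · 353/365 ≈ 0.8056.
So the probability of at least one match is 1 − 0.8056 = 0.1944.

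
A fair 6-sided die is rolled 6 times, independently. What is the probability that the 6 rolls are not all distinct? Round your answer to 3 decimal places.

P(all 6 different) = 6/6 · 5/6 · ··· · 1/6 ≈ 0.015.
P(at least two equal) = 1 − 0.015 = 0.985.

0.985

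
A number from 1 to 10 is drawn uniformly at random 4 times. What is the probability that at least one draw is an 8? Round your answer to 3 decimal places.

P(no draw is an 8) = (9/10)^4 ≈ 0.656.
P(at least one) = 1 − 0.656 = 0.344.

0.344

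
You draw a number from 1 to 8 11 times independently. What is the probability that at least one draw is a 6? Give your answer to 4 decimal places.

P(no draw is a 6) = (7/8)^11 ≈ 0.2302.
P(at least one) = 1 − 0.2302 = 0.7698.

0.7698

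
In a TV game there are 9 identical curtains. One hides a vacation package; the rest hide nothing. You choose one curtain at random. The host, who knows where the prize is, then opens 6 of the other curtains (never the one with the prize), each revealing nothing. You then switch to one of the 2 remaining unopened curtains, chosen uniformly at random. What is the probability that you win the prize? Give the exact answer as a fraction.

Your original curtain holds the prize with probability 1/9, so the other 8 collectively hold it with probability 8/9.
The host can always find 6 empty curtains to open, so the reveals don't change that 8/9; it is now spread over the 2 remaining unopened curtains.
P(win by switching) = (8/9) · (1/2) = 4/9.

4/9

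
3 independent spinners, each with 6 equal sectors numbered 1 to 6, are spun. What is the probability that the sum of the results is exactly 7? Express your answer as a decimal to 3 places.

0.069

There are 6^3 = 216 equally likely outcomes.
The number of ordered 3-tuples from {1,…,6} summing to 7 is 15.
P(sum = 7) = 15/216 = 5/72 ≈ 0.069.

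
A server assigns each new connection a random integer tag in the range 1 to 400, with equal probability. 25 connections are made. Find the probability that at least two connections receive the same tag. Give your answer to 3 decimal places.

0.535

It's easier to compute the probability that all 25 are distinct.
P(all distinct) = 400/400 · 399/400 · ··· · 376/400 ≈ 0.465.
So the probability of at least one match is 1 − 0.465 = 0.535.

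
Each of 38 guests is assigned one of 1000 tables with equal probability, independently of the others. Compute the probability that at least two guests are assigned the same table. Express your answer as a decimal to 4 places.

It's easier to compute the probability that all 38 are distinct.
P(all distinct) = 1000/1000 · 999/1000 · ··· · 963/1000 ≈ 0.4907.
So the probability of at least one match is 1 − 0.4907 = 0.5093.

0.5093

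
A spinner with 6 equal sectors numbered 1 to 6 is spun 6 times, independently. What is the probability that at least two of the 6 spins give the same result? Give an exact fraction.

P(all 6 different) = 6/6 · 5/6 · ··· · 1/6 = 5/324.
P(at least two equal) = 1 − 5/324 = 319/324.

319/324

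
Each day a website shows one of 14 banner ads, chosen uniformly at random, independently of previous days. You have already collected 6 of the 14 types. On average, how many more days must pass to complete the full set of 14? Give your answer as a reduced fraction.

Starting from 6 distinct types, each trial gives a new one with probability (14−i)/14 when i types are held, so the wait for the next new type is 14/(14−i).
E = 14/8 + 14/7 + 14/6 + 14/5 + 14/4 + 14/3 + 14/2 + 14/1 = 761/20.

761/20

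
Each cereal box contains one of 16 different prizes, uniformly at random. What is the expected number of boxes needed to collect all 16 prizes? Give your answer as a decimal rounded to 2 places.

54.09

After i distinct types are collected, each trial gives a new one with probability (16−i)/16, so the expected wait for the next new type is 16/(16−i).
E = 16/16 + 16/15 + 16/14 + 16/13 + 16/12 + 16/11 + 16/10 + 16/9 + 16/8 + 16/7 + 16/6 + 16/5 + 16/4 + 16/3 + 16/2 + 16/1 = 2436559/45045 ≈ 54.09.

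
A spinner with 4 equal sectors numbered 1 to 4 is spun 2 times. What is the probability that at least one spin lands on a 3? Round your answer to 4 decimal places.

P(no spin lands on a 3) = (3/4)^2 ≈ 0.5625.
P(at least one) = 1 − 0.5625 = 0.4375.

0.4375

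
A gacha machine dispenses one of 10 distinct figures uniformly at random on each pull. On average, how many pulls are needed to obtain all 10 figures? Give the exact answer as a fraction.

After i distinct types are collected, each trial gives a new one with probability (10−i)/10, so the expected wait for the next new type is 10/(10−i).
E = 10/10 + 10/9 + 10/8 + 10/7 + 10/6 + 10/5 + 10/4 + 10/3 + 10/2 + 10/1 = 7381/252.

7381/252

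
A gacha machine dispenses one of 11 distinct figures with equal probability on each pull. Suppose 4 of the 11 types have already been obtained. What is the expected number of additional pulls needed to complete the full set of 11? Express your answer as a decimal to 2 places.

Starting from 4 distinct types, each trial gives a new one with probability (11−i)/11 when i types are held, so the wait for the next new type is 11/(11−i).
E = 11/7 + 11/6 + 11/5 + 11/4 + 11/3 + 11/2 + 11/1 = 3993/140 ≈ 28.52.

28.52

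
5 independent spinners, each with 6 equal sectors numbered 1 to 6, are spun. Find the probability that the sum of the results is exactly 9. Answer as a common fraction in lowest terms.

There are 6^5 = 7776 equally likely outcomes.
The number of ordered 5-tuples from {1,…,6} summing to 9 is 70.
P(sum = 9) = 70/7776 = 35/3888.

35/3888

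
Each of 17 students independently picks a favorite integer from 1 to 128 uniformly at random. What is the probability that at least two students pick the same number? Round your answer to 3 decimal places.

0.671

It's easier to compute the probability that all 17 are distinct.
P(all distinct) = 128/128 · 127/128 · ··· · 112/128 ≈ 0.329.
So the probability of at least one match is 1 − 0.329 = 0.671.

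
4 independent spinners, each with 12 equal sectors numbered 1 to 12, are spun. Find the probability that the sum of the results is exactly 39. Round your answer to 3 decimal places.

0.011

There are 12^4 = 20736 equally likely outcomes.
The number of ordered 4-tuples from {1,…,12} summing to 39 is 220.
P(sum = 39) = 220/20736 = 55/5184 ≈ 0.011.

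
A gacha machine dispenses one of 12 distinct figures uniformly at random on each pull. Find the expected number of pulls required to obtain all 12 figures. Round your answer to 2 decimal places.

37.24

After i distinct types are collected, each trial gives a new one with probability (12−i)/12, so the expected wait for the next new type is 12/(12−i).
E = 12/12 + 12/11 + 12/10 + 12/9 + 12/8 + 12/7 + 12/6 + 12/5 + 12/4 + 12/3 + 12/2 + 12/1 = 86021/2310 ≈ 37.24.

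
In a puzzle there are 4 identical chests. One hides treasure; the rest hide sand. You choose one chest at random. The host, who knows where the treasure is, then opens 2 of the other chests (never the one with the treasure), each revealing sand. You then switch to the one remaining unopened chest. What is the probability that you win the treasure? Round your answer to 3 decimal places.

Your original chest holds the treasure with probability 1/4, so the other 3 collectively hold it with probability 3/4.
The host can always find 2 empty chests to open, so the reveals don't change that 3/4; it is now spread over the 1 remaining unopened chest.
P(win by switching) = (3/4) · (1/1) = 3/4 ≈ 0.750.

0.750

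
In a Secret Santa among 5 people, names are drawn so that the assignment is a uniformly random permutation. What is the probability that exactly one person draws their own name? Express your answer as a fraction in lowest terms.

Choose which one is fixed: C(5,1) = 5 ways.
The remaining 4 must have no fixed point: D(4) = 9.
P = 5·9/120 = 3/8.

3/8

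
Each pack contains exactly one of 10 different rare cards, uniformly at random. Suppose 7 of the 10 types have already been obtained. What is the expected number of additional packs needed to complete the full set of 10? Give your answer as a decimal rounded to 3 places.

Starting from 7 distinct types, each trial gives a new one with probability (10−i)/10 when i types are held, so the wait for the next new type is 10/(10−i).
E = 10/3 + 10/2 + 10/1 = 55/3 ≈ 18.333.

18.333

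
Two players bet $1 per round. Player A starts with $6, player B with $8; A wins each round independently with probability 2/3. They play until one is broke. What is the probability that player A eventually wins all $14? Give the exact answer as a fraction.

Let r = q/p = (1/3)/(2/3) = 1/2. The recurrence P(i) = p·P(i+1) + q·P(i−1) with P(0)=0, P(14)=1 gives P(i) = (1 − r^i)/(1 − r^14).
P(6) = (1 − (1/2)^6) / (1 − (1/2)^14) = 5376/5461.

5376/5461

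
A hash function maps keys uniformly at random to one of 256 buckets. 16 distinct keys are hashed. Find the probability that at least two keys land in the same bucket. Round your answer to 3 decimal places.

It's easier to compute the probability that all 16 are distinct.
P(all distinct) = 256/256 · 255/256 · ··· · 241/256 ≈ 0.620.
So the probability of at least one match is 1 − 0.620 = 0.380.

0.380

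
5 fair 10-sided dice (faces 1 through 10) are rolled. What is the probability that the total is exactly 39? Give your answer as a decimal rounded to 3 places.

0.013

There are 10^5 = 100000 equally likely outcomes.
The number of ordered 5-tuples from {1,…,10} summing to 39 is 1340.
P(sum = 39) = 1340/100000 = 67/5000 ≈ 0.013.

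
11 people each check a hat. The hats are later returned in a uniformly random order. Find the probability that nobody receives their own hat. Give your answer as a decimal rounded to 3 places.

This is the derangement probability: permutations of 11 with no fixed point.
D(11) = 11! · (1 − 1/1! + 1/2! − ··· + (−1)^11/11!) = 14684570.
P = 14684570/39916800 = 1468457/3991680 ≈ 0.368.

0.368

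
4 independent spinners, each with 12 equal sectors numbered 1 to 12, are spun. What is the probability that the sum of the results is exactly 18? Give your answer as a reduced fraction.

There are 12^4 = 20736 equally likely outcomes.
The number of ordered 4-tuples from {1,…,12} summing to 18 is 640.
P(sum = 18) = 640/20736 = 5/162.

5/162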